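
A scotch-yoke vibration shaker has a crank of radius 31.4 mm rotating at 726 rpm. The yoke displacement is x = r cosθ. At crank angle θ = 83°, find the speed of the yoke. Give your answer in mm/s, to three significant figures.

2370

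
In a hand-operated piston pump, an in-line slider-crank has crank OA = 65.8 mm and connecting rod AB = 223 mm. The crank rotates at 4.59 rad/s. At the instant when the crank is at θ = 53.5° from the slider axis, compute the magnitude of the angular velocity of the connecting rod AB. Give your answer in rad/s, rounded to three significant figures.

0.829

ω = 4.59 rad/s
The rod makes angle φ with the slider axis where L sinφ = r sinθ; differentiating, L cosφ·φ̇ = r ω cosθ.
L cosφ = √(L² − r² sin²θ) = 0.21664 m.
|ω_rod| = r ω |cosθ| / √(L² − r² sin²θ) = 0.0658·4.59·0.59482/0.21664 = 0.82927 rad/s.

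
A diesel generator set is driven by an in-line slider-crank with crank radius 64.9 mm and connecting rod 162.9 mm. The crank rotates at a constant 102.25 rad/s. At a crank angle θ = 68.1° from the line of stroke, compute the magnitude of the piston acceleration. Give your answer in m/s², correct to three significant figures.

ω = 102.2 rad/s
x(θ) = r cosθ + √(L² − r² sin²θ); with ω constant, a = ω²·d²x/dθ².
d²x/dθ² = −r cosθ − r²(cos2θ)/√u − r⁴ sin²2θ/(4u^{3/2}),  u = L² − r² sin²θ = 0.0229104 m².
Substituting r = 0.0649 m, L = 0.1629 m, θ = 68.1°: d²x/dθ² = -0.0047349 m.
a = ω²·d²x/dθ² = (102.2)²·(-0.0047349) = -49.504 m/s²;  |a| = 49.504 m/s².

49.5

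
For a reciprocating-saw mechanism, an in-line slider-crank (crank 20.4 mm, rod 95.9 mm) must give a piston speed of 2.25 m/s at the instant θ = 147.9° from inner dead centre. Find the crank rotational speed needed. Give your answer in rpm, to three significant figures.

For an in-line slider-crank, |v_piston| = rω|sinθ|·[1 + r cosθ/√(L² − r² sin²θ)].
With r = 0.0204 m, L = 0.0959 m, θ = 147.9°: the bracketed kinematic factor |dx/dθ| = 0.0088745 m.
ω = v/|dx/dθ| = 2.25/0.0088745 = 253.54 rad/s.
N = 60ω/(2π) = 2421.1 rpm.

2420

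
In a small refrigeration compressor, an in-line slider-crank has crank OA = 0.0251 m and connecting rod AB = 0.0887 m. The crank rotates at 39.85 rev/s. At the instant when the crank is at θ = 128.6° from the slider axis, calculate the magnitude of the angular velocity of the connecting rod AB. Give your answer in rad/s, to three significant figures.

ω = 250.4 rad/s (converted from 39.85 rev/s).
The rod makes angle φ with the slider axis where L sinφ = r sinθ; differentiating, L cosφ·φ̇ = r ω cosθ.
L cosφ = √(L² − r² sin²θ) = 0.086504 m.
|ω_rod| = r ω |cosθ| / √(L² − r² sin²θ) = 0.0251·250.4·0.62388/0.086504 = 45.326 rad/s.

45.3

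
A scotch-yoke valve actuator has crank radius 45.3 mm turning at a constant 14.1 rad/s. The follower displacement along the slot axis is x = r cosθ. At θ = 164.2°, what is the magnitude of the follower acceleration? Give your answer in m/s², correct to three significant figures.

ω = 14.1 rad/s
x = r cosθ ⇒ ẍ = −rω² cosθ (ω constant).
|a| = rω²|cosθ| = 0.0453·(14.1)²·|cos 164.2°| = 8.6658 m/s².

8.67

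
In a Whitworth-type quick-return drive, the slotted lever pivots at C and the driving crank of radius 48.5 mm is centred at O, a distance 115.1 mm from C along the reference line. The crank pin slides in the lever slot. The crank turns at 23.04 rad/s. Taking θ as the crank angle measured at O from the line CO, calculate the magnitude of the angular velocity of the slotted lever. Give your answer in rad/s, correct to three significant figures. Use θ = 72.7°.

ω = 23.04 rad/s
Crank pin A relative to C: A = (d + r cosθ, r sinθ); lever angle φ = atan2(r sinθ, d + r cosθ).
Differentiating tanφ: φ̇ = rω(d cosθ + r)/(d² + r² + 2dr cosθ).
d² + r² + 2dr cosθ = |CA|² = 0.0189204 m²;  d cosθ + r = +0.082728 m.
|ω_lever| = |0.0485·23.04·+0.082728| / 0.0189204 = 4.8859 rad/s.

4.89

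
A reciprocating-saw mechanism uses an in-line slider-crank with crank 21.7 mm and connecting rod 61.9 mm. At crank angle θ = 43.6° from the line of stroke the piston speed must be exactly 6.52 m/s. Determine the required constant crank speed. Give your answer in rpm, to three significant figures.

For an in-line slider-crank, |v_piston| = rω|sinθ|·[1 + r cosθ/√(L² − r² sin²θ)].
With r = 0.0217 m, L = 0.0619 m, θ = 43.6°: the bracketed kinematic factor |dx/dθ| = 0.01888 m.
ω = v/|dx/dθ| = 6.52/0.01888 = 345.34 rad/s.
N = 60ω/(2π) = 3297.7 rpm.

3300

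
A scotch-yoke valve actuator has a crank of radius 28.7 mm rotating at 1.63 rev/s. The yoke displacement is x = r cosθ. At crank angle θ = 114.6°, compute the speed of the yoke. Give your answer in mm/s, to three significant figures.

ω = 10.24 rad/s (from 1.63 rev/s).
x = r cosθ ⇒ ẋ = −rω sinθ.
|v| = rω|sinθ| = 0.0287·10.24·|sin 114.6°| = 0.26726 m/s = 267.26 mm/s.

267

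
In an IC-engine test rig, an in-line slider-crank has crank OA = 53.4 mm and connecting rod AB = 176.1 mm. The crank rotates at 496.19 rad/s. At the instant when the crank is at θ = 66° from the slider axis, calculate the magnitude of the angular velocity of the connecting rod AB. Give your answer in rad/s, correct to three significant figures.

ω = 496.2 rad/s
The rod makes angle φ with the slider axis where L sinφ = r sinθ; differentiating, L cosφ·φ̇ = r ω cosθ.
L cosφ = √(L² − r² sin²θ) = 0.16921 m.
|ω_rod| = r ω |cosθ| / √(L² − r² sin²θ) = 0.0534·496.2·0.40674/0.16921 = 63.691 rad/s.

63.7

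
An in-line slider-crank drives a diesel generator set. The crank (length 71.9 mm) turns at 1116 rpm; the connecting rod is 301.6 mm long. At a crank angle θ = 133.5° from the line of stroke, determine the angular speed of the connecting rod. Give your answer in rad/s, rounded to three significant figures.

19.5

ω = 116.9 rad/s (converted from 1116 rpm).
The rod makes angle φ with the slider axis where L sinφ = r sinθ; differentiating, L cosφ·φ̇ = r ω cosθ.
L cosφ = √(L² − r² sin²θ) = 0.29706 m.
|ω_rod| = r ω |cosθ| / √(L² − r² sin²θ) = 0.0719·116.9·0.68835/0.29706 = 19.471 rad/s.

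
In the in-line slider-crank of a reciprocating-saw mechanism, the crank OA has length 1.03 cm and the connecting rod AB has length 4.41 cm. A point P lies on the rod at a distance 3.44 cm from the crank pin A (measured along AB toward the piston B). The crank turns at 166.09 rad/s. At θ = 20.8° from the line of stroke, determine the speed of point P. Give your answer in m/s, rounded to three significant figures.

ω = 166.1 rad/s.  Crank-pin speed |V_A| = rω = 1.7107 m/s, perpendicular to OA.
Rod angle: sinφ = −(r/L) sinθ ⇒ φ = -4.758°; ω_rod = −rω cosθ/√(L²−r²sin²θ) = -36.389 rad/s.
V_P = V_A + ω_rod × AP, with AP = 0.0344 m along the rod.
Components: V_Px = −rω sinθ − a·ω_rod·sinφ = -0.71131 m/s;  V_Py = rω cosθ + a·ω_rod·cosφ = +0.35176 m/s.
|V_P| = √(V_Px² + V_Py²) = 0.79354 m/s.

0.794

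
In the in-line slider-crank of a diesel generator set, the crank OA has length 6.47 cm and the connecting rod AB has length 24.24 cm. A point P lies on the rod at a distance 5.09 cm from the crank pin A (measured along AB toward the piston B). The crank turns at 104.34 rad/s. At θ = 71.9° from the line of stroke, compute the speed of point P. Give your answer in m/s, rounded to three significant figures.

6.74

ω = 104.3 rad/s.  Crank-pin speed |V_A| = rω = 6.7508 m/s, perpendicular to OA.
Rod angle: sinφ = −(r/L) sinθ ⇒ φ = -14.697°; ω_rod = −rω cosθ/√(L²−r²sin²θ) = -8.945 rad/s.
V_P = V_A + ω_rod × AP, with AP = 0.0509 m along the rod.
Components: V_Px = −rω sinθ − a·ω_rod·sinφ = -6.5323 m/s;  V_Py = rω cosθ + a·ω_rod·cosφ = +1.6569 m/s.
|V_P| = √(V_Px² + V_Py²) = 6.7391 m/s.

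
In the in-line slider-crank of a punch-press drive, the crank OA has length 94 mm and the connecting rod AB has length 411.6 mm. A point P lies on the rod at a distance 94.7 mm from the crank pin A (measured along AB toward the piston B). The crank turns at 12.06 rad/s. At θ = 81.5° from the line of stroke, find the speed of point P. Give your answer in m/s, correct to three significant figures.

ω = 12.06 rad/s.  Crank-pin speed |V_A| = rω = 1.1336 m/s, perpendicular to OA.
Rod angle: sinφ = −(r/L) sinθ ⇒ φ = -13.054°; ω_rod = −rω cosθ/√(L²−r²sin²θ) = -0.4179 rad/s.
V_P = V_A + ω_rod × AP, with AP = 0.0947 m along the rod.
Components: V_Px = −rω sinθ − a·ω_rod·sinφ = -1.1301 m/s;  V_Py = rω cosθ + a·ω_rod·cosφ = +0.12901 m/s.
|V_P| = √(V_Px² + V_Py²) = 1.1375 m/s.

1.14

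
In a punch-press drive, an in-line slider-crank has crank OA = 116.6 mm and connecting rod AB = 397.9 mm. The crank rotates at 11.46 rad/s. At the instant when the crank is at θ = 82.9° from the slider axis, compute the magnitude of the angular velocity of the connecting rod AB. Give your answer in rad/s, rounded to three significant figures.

ω = 11.46 rad/s
The rod makes angle φ with the slider axis where L sinφ = r sinθ; differentiating, L cosφ·φ̇ = r ω cosθ.
L cosφ = √(L² − r² sin²θ) = 0.38071 m.
|ω_rod| = r ω |cosθ| / √(L² − r² sin²θ) = 0.1166·11.46·0.12360/0.38071 = 0.43383 rad/s.

0.434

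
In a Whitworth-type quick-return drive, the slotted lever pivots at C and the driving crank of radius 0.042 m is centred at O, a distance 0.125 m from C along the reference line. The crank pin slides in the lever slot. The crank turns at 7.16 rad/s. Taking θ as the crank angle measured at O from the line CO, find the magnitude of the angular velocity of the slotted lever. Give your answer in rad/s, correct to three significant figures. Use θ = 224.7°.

1.42

ω = 7.16 rad/s
Crank pin A relative to C: A = (d + r cosθ, r sinθ); lever angle φ = atan2(r sinθ, d + r cosθ).
Differentiating tanφ: φ̇ = rω(d cosθ + r)/(d² + r² + 2dr cosθ).
d² + r² + 2dr cosθ = |CA|² = 0.00992561 m²;  d cosθ + r = -0.04685 m.
|ω_lever| = |0.042·7.16·-0.04685| / 0.00992561 = 1.4194 rad/s.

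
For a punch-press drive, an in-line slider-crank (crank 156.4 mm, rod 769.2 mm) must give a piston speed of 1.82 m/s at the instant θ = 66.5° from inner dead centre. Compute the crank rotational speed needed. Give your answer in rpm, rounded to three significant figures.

112

For an in-line slider-crank, |v_piston| = rω|sinθ|·[1 + r cosθ/√(L² − r² sin²θ)].
With r = 0.1564 m, L = 0.7692 m, θ = 66.5°: the bracketed kinematic factor |dx/dθ| = 0.15526 m.
ω = v/|dx/dθ| = 1.82/0.15526 = 11.722 rad/s.
N = 60ω/(2π) = 111.94 rpm.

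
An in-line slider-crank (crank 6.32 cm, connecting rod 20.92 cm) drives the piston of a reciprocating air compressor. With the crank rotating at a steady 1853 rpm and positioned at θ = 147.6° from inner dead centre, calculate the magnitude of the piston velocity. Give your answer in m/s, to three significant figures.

4.87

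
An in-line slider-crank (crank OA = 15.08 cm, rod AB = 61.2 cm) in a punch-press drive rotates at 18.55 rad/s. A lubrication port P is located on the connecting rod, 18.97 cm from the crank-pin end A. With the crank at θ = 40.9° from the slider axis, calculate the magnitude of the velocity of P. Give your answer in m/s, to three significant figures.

ω = 18.55 rad/s.  Crank-pin speed |V_A| = rω = 2.7973 m/s, perpendicular to OA.
Rod angle: sinφ = −(r/L) sinθ ⇒ φ = -9.284°; ω_rod = −rω cosθ/√(L²−r²sin²θ) = -3.5007 rad/s.
V_P = V_A + ω_rod × AP, with AP = 0.1897 m along the rod.
Components: V_Px = −rω sinθ − a·ω_rod·sinφ = -1.9387 m/s;  V_Py = rω cosθ + a·ω_rod·cosφ = +1.459 m/s.
|V_P| = √(V_Px² + V_Py²) = 2.4263 m/s.

2.43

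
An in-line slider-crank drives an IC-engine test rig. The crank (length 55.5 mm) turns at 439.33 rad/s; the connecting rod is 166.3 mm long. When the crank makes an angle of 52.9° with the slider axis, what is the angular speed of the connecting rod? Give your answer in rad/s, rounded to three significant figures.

91.8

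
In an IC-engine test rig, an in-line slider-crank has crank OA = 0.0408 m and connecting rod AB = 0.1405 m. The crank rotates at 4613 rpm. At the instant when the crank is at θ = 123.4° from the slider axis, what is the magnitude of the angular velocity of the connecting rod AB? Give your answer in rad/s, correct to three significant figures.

79.6

ω = 483.1 rad/s (converted from 4613 rpm).
The rod makes angle φ with the slider axis where L sinφ = r sinθ; differentiating, L cosφ·φ̇ = r ω cosθ.
L cosφ = √(L² − r² sin²θ) = 0.13631 m.
|ω_rod| = r ω |cosθ| / √(L² − r² sin²θ) = 0.0408·483.1·0.55048/0.13631 = 79.596 rad/s.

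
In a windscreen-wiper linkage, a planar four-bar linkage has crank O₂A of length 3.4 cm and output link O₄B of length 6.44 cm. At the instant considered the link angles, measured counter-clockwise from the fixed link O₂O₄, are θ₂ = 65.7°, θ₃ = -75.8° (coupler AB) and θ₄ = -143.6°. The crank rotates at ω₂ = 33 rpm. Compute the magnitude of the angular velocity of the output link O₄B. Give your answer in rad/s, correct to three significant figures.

1.23

ω₂ = 3.456 rad/s (from 33 rpm).
Differentiating the loop-closure r₂e^{iθ₂}+r₃e^{iθ₃}=r₁+r₄e^{iθ₄} gives r₂ω₂e^{iθ₂}+r₃ω₃e^{iθ₃}=r₄ω₄e^{iθ₄}.
Eliminating the other unknown: ω₄ = r₂ω₂ sin(θ₂−θ₃) / [r₄ sin(θ₄−θ₃)].
Numerator sine = +0.62251; denominator sine = -0.92587.
Result = 0.034·3.456·(+0.62251) / (0.0644·(-0.92587)) = -1.2267 rad/s; magnitude 1.2267 rad/s.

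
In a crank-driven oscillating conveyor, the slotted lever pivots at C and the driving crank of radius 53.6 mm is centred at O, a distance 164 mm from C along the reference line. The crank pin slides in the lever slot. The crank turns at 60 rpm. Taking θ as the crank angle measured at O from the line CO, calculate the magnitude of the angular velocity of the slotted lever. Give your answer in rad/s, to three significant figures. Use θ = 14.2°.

1.53

ω = 6.283 rad/s (from 60 rpm).
Crank pin A relative to C: A = (d + r cosθ, r sinθ); lever angle φ = atan2(r sinθ, d + r cosθ).
Differentiating tanφ: φ̇ = rω(d cosθ + r)/(d² + r² + 2dr cosθ).
d² + r² + 2dr cosθ = |CA|² = 0.0468126 m²;  d cosθ + r = +0.21259 m.
|ω_lever| = |0.0536·6.283·+0.21259| / 0.0468126 = 1.5294 rad/s.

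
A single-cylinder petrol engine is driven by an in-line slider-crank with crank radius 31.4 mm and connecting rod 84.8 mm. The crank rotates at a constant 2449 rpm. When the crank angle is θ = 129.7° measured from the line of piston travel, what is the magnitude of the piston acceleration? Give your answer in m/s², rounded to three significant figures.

1440

ω = 2π·2449/60 = 256.5 rad/s
x(θ) = r cosθ + √(L² − r² sin²θ); with ω constant, a = ω²·d²x/dθ².
d²x/dθ² = −r cosθ − r²(cos2θ)/√u − r⁴ sin²2θ/(4u^{3/2}),  u = L² − r² sin²θ = 0.00660738 m².
Substituting r = 0.0314 m, L = 0.0848 m, θ = 129.7°: d²x/dθ² = +0.021851 m.
a = ω²·d²x/dθ² = (256.5)²·(+0.021851) = +1437.2 m/s²;  |a| = 1437.2 m/s².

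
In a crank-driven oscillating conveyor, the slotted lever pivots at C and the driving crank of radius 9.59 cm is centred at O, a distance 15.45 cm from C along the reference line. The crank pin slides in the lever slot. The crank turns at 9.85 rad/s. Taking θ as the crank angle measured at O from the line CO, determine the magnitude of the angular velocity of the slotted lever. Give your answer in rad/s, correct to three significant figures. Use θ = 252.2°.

1.91

ω = 9.85 rad/s
Crank pin A relative to C: A = (d + r cosθ, r sinθ); lever angle φ = atan2(r sinθ, d + r cosθ).
Differentiating tanφ: φ̇ = rω(d cosθ + r)/(d² + r² + 2dr cosθ).
d² + r² + 2dr cosθ = |CA|² = 0.0240084 m²;  d cosθ + r = +0.04867 m.
|ω_lever| = |0.0959·9.85·+0.04867| / 0.0240084 = 1.9149 rad/s.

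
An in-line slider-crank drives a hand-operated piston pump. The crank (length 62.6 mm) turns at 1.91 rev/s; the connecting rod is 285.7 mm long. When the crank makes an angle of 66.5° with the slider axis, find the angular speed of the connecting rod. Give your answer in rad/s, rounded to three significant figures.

1.07

ω = 12 rad/s (converted from 1.91 rev/s).
The rod makes angle φ with the slider axis where L sinφ = r sinθ; differentiating, L cosφ·φ̇ = r ω cosθ.
L cosφ = √(L² − r² sin²θ) = 0.27987 m.
|ω_rod| = r ω |cosθ| / √(L² − r² sin²θ) = 0.0626·12·0.39875/0.27987 = 1.0704 rad/s.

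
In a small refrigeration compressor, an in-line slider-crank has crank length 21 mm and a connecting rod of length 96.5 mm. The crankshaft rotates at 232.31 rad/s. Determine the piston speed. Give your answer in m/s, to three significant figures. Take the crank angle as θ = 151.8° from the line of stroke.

ω = 232.3 rad/s
For an in-line slider-crank, x = r cosθ + √(L² − r² sin²θ), so v = −rω sinθ·[1 + r cosθ/√(L² − r² sin²θ)].
With r = 0.021 m, L = 0.0965 m, θ = 151.8°: √(L² − r² sin²θ) = 0.095988 m.
v = −0.021·232.3·0.47255·[1 + 0.021·-0.88130/0.095988] = -1.8609 m/s.
|v| = 1.8609 m/s.

1.86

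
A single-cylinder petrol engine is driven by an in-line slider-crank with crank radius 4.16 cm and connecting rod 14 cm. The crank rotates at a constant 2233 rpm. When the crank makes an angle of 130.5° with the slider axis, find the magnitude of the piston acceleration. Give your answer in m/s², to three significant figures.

1570

ω = 2π·2233/60 = 233.8 rad/s
x(θ) = r cosθ + √(L² − r² sin²θ); with ω constant, a = ω²·d²x/dθ².
d²x/dθ² = −r cosθ − r²(cos2θ)/√u − r⁴ sin²2θ/(4u^{3/2}),  u = L² − r² sin²θ = 0.0185994 m².
Substituting r = 0.0416 m, L = 0.14 m, θ = 130.5°: d²x/dθ² = +0.028714 m.
a = ω²·d²x/dθ² = (233.8)²·(+0.028714) = +1570.1 m/s²;  |a| = 1570.1 m/s².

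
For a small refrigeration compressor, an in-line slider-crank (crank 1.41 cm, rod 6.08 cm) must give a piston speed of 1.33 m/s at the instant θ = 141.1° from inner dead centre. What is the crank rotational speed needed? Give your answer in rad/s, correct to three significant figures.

For an in-line slider-crank, |v_piston| = rω|sinθ|·[1 + r cosθ/√(L² − r² sin²θ)].
With r = 0.0141 m, L = 0.0608 m, θ = 141.1°: the bracketed kinematic factor |dx/dθ| = 0.007239 m.
ω = v/|dx/dθ| = 1.33/0.007239 = 183.73 rad/s.

184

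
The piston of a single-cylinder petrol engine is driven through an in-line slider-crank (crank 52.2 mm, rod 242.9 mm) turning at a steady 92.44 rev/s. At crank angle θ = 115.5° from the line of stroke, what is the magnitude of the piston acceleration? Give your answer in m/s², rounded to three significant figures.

ω = 2π·92.4 = 580.8 rad/s
x(θ) = r cosθ + √(L² − r² sin²θ); with ω constant, a = ω²·d²x/dθ².
d²x/dθ² = −r cosθ − r²(cos2θ)/√u − r⁴ sin²2θ/(4u^{3/2}),  u = L² − r² sin²θ = 0.0567806 m².
Substituting r = 0.0522 m, L = 0.2429 m, θ = 115.5°: d²x/dθ² = +0.029586 m.
a = ω²·d²x/dθ² = (580.8)²·(+0.029586) = +9980.9 m/s²;  |a| = 9980.9 m/s².

9980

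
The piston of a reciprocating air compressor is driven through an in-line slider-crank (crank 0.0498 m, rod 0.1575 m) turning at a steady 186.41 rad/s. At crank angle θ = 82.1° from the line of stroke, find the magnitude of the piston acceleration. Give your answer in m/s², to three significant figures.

315

ω = 186.4 rad/s
x(θ) = r cosθ + √(L² − r² sin²θ); with ω constant, a = ω²·d²x/dθ².
d²x/dθ² = −r cosθ − r²(cos2θ)/√u − r⁴ sin²2θ/(4u^{3/2}),  u = L² − r² sin²θ = 0.0223731 m².
Substituting r = 0.0498 m, L = 0.1575 m, θ = 82.1°: d²x/dθ² = +0.0090752 m.
a = ω²·d²x/dθ² = (186.4)²·(+0.0090752) = +315.35 m/s²;  |a| = 315.35 m/s².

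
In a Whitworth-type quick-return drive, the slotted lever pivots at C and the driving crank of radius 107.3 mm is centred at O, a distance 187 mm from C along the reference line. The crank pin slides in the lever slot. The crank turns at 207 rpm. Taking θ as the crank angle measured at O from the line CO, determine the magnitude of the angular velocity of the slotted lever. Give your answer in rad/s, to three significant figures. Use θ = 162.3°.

20.0

ω = 21.68 rad/s (from 207 rpm).
Crank pin A relative to C: A = (d + r cosθ, r sinθ); lever angle φ = atan2(r sinθ, d + r cosθ).
Differentiating tanφ: φ̇ = rω(d cosθ + r)/(d² + r² + 2dr cosθ).
d² + r² + 2dr cosθ = |CA|² = 0.00825179 m²;  d cosθ + r = -0.070848 m.
|ω_lever| = |0.1073·21.68·-0.070848| / 0.00825179 = 19.97 rad/s.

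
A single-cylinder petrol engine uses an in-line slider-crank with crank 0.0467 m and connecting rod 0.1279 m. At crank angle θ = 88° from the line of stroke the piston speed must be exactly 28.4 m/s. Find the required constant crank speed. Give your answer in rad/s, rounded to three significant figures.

600

For an in-line slider-crank, |v_piston| = rω|sinθ|·[1 + r cosθ/√(L² − r² sin²θ)].
With r = 0.0467 m, L = 0.1279 m, θ = 88°: the bracketed kinematic factor |dx/dθ| = 0.04731 m.
ω = v/|dx/dθ| = 28.4/0.04731 = 600.29 rad/s.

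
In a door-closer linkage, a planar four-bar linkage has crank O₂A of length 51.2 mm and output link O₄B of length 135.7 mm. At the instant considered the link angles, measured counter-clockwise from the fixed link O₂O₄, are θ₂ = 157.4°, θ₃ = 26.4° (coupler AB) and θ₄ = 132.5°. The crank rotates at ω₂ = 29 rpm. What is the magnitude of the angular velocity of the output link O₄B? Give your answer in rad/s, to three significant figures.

0.900

ω₂ = 3.037 rad/s (from 29 rpm).
Differentiating the loop-closure r₂e^{iθ₂}+r₃e^{iθ₃}=r₁+r₄e^{iθ₄} gives r₂ω₂e^{iθ₂}+r₃ω₃e^{iθ₃}=r₄ω₄e^{iθ₄}.
Eliminating the other unknown: ω₄ = r₂ω₂ sin(θ₂−θ₃) / [r₄ sin(θ₄−θ₃)].
Numerator sine = +0.75471; denominator sine = +0.96078.
Result = 0.0512·3.037·(+0.75471) / (0.1357·(+0.96078)) = +0.90006 rad/s; magnitude 0.90006 rad/s.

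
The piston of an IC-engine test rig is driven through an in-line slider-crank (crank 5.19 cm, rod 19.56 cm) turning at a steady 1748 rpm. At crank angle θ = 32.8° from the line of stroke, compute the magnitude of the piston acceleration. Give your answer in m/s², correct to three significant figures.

1660

ω = 2π·1748/60 = 183.1 rad/s
x(θ) = r cosθ + √(L² − r² sin²θ); with ω constant, a = ω²·d²x/dθ².
d²x/dθ² = −r cosθ − r²(cos2θ)/√u − r⁴ sin²2θ/(4u^{3/2}),  u = L² − r² sin²θ = 0.0374689 m².
Substituting r = 0.0519 m, L = 0.1956 m, θ = 32.8°: d²x/dθ² = -0.049581 m.
a = ω²·d²x/dθ² = (183.1)²·(-0.049581) = -1661.3 m/s²;  |a| = 1661.3 m/s².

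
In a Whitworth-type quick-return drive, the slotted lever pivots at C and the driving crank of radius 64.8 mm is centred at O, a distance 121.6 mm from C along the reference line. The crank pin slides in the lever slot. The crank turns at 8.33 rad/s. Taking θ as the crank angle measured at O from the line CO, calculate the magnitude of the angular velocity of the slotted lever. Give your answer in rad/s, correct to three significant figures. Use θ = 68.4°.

ω = 8.33 rad/s
Crank pin A relative to C: A = (d + r cosθ, r sinθ); lever angle φ = atan2(r sinθ, d + r cosθ).
Differentiating tanφ: φ̇ = rω(d cosθ + r)/(d² + r² + 2dr cosθ).
d² + r² + 2dr cosθ = |CA|² = 0.024787 m²;  d cosθ + r = +0.10956 m.
|ω_lever| = |0.0648·8.33·+0.10956| / 0.024787 = 2.386 rad/s.

2.39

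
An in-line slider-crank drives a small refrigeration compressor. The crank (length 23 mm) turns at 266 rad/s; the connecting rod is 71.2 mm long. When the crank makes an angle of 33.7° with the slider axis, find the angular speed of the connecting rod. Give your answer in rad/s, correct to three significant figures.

72.7

ω = 266 rad/s
The rod makes angle φ with the slider axis where L sinφ = r sinθ; differentiating, L cosφ·φ̇ = r ω cosθ.
L cosφ = √(L² − r² sin²θ) = 0.070047 m.
|ω_rod| = r ω |cosθ| / √(L² − r² sin²θ) = 0.023·266·0.83195/0.070047 = 72.664 rad/s.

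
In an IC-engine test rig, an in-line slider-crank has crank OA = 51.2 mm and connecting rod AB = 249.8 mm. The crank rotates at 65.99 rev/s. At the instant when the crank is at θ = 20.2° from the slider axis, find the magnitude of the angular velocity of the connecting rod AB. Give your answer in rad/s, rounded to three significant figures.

ω = 414.6 rad/s (converted from 65.99 rev/s).
The rod makes angle φ with the slider axis where L sinφ = r sinθ; differentiating, L cosφ·φ̇ = r ω cosθ.
L cosφ = √(L² − r² sin²θ) = 0.24917 m.
|ω_rod| = r ω |cosθ| / √(L² − r² sin²θ) = 0.0512·414.6·0.93849/0.24917 = 79.957 rad/s.

80.0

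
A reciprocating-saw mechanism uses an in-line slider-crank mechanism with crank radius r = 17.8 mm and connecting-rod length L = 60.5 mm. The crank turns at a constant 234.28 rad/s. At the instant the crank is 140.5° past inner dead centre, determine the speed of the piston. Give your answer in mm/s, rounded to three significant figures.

ω = 234.3 rad/s
For an in-line slider-crank, x = r cosθ + √(L² − r² sin²θ), so v = −rω sinθ·[1 + r cosθ/√(L² − r² sin²θ)].
With r = 0.0178 m, L = 0.0605 m, θ = 140.5°: √(L² − r² sin²θ) = 0.059431 m.
v = −0.0178·234.3·0.63608·[1 + 0.0178·-0.77162/0.059431] = -2.0395 m/s.
|v| = 2.0395 m/s = 2039.5 mm/s.

2040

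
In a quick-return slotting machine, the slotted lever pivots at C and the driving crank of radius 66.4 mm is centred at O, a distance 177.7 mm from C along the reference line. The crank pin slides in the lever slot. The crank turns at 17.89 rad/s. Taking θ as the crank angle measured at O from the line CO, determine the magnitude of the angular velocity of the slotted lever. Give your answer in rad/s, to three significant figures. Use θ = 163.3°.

9.21

ω = 17.89 rad/s
Crank pin A relative to C: A = (d + r cosθ, r sinθ); lever angle φ = atan2(r sinθ, d + r cosθ).
Differentiating tanφ: φ̇ = rω(d cosθ + r)/(d² + r² + 2dr cosθ).
d² + r² + 2dr cosθ = |CA|² = 0.013383 m²;  d cosθ + r = -0.10381 m.
|ω_lever| = |0.0664·17.89·-0.10381| / 0.013383 = 9.2139 rad/s.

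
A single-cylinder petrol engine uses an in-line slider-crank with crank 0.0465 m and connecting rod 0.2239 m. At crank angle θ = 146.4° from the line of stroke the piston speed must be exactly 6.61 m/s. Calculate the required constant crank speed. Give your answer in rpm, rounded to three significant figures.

2970

For an in-line slider-crank, |v_piston| = rω|sinθ|·[1 + r cosθ/√(L² − r² sin²θ)].
With r = 0.0465 m, L = 0.2239 m, θ = 146.4°: the bracketed kinematic factor |dx/dθ| = 0.021252 m.
ω = v/|dx/dθ| = 6.61/0.021252 = 311.03 rad/s.
N = 60ω/(2π) = 2970.2 rpm.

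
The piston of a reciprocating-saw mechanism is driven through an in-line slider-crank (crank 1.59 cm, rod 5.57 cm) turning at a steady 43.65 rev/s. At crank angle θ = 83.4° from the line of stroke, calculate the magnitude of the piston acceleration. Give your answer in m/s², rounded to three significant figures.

ω = 2π·43.6 = 274.3 rad/s
x(θ) = r cosθ + √(L² − r² sin²θ); with ω constant, a = ω²·d²x/dθ².
d²x/dθ² = −r cosθ − r²(cos2θ)/√u − r⁴ sin²2θ/(4u^{3/2}),  u = L² − r² sin²θ = 0.00285302 m².
Substituting r = 0.0159 m, L = 0.0557 m, θ = 83.4°: d²x/dθ² = +0.002775 m.
a = ω²·d²x/dθ² = (274.3)²·(+0.002775) = +208.74 m/s²;  |a| = 208.74 m/s².

209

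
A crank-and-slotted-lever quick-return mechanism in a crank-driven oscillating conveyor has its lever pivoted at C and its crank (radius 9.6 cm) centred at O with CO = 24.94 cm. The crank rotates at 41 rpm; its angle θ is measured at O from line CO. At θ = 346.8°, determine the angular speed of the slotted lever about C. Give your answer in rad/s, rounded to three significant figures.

ω = 4.294 rad/s (from 41 rpm).
Crank pin A relative to C: A = (d + r cosθ, r sinθ); lever angle φ = atan2(r sinθ, d + r cosθ).
Differentiating tanφ: φ̇ = rω(d cosθ + r)/(d² + r² + 2dr cosθ).
d² + r² + 2dr cosθ = |CA|² = 0.118036 m²;  d cosθ + r = +0.33881 m.
|ω_lever| = |0.096·4.294·+0.33881| / 0.118036 = 1.1831 rad/s.

1.18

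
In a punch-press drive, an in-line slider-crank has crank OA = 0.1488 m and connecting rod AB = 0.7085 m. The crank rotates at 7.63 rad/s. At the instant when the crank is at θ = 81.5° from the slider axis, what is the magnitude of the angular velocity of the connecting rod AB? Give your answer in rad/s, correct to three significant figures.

0.242

ω = 7.63 rad/s
The rod makes angle φ with the slider axis where L sinφ = r sinθ; differentiating, L cosφ·φ̇ = r ω cosθ.
L cosφ = √(L² − r² sin²θ) = 0.69305 m.
|ω_rod| = r ω |cosθ| / √(L² − r² sin²θ) = 0.1488·7.63·0.14781/0.69305 = 0.24214 rad/s.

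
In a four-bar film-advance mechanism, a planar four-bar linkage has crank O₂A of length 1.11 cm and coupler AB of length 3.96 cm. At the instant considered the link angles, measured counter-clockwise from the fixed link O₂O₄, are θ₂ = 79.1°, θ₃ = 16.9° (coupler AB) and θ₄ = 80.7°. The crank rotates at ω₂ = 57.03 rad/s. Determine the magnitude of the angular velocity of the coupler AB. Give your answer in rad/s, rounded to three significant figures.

ω₂ = 57.03 rad/s
Differentiating the loop-closure r₂e^{iθ₂}+r₃e^{iθ₃}=r₁+r₄e^{iθ₄} gives r₂ω₂e^{iθ₂}+r₃ω₃e^{iθ₃}=r₄ω₄e^{iθ₄}.
Eliminating the other unknown: ω₃ = r₂ω₂ sin(θ₄−θ₂) / [r₃ sin(θ₃−θ₄)].
Numerator sine = +0.02792; denominator sine = -0.89726.
Result = 0.0111·57.03·(+0.02792) / (0.0396·(-0.89726)) = -0.49746 rad/s; magnitude 0.49746 rad/s.

0.497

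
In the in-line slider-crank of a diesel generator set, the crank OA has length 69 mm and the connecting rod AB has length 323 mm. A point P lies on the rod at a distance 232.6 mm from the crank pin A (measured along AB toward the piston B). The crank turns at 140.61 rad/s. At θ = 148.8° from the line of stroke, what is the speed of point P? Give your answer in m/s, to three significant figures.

4.94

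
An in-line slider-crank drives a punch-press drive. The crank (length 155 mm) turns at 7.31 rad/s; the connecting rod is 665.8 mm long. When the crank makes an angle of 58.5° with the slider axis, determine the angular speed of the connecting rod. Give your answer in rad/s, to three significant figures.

ω = 7.31 rad/s
The rod makes angle φ with the slider axis where L sinφ = r sinθ; differentiating, L cosφ·φ̇ = r ω cosθ.
L cosφ = √(L² − r² sin²θ) = 0.65255 m.
|ω_rod| = r ω |cosθ| / √(L² − r² sin²θ) = 0.155·7.31·0.52250/0.65255 = 0.90723 rad/s.

0.907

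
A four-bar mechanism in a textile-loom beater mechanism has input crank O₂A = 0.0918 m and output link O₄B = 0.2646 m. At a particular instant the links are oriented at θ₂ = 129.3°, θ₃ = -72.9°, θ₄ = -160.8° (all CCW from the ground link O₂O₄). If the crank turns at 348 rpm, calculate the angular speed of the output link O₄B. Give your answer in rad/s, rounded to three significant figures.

ω₂ = 36.44 rad/s (from 348 rpm).
Differentiating the loop-closure r₂e^{iθ₂}+r₃e^{iθ₃}=r₁+r₄e^{iθ₄} gives r₂ω₂e^{iθ₂}+r₃ω₃e^{iθ₃}=r₄ω₄e^{iθ₄}.
Eliminating the other unknown: ω₄ = r₂ω₂ sin(θ₂−θ₃) / [r₄ sin(θ₄−θ₃)].
Numerator sine = -0.37784; denominator sine = -0.99933.
Result = 0.0918·36.44·(-0.37784) / (0.2646·(-0.99933)) = +4.7804 rad/s; magnitude 4.7804 rad/s.

4.78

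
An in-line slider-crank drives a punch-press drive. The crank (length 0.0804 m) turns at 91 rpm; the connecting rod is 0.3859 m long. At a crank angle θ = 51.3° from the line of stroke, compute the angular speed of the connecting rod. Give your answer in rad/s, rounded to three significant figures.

1.26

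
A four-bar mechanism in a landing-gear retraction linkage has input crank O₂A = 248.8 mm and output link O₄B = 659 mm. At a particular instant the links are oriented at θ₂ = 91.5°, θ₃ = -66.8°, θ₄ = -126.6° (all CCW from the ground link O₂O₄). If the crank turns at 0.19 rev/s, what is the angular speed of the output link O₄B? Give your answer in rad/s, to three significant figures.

0.193

ω₂ = 1.194 rad/s (from 0.19 rev/s).
Differentiating the loop-closure r₂e^{iθ₂}+r₃e^{iθ₃}=r₁+r₄e^{iθ₄} gives r₂ω₂e^{iθ₂}+r₃ω₃e^{iθ₃}=r₄ω₄e^{iθ₄}.
Eliminating the other unknown: ω₄ = r₂ω₂ sin(θ₂−θ₃) / [r₄ sin(θ₄−θ₃)].
Numerator sine = +0.36975; denominator sine = -0.86427.
Result = 0.2488·1.194·(+0.36975) / (0.659·(-0.86427)) = -0.19282 rad/s; magnitude 0.19282 rad/s.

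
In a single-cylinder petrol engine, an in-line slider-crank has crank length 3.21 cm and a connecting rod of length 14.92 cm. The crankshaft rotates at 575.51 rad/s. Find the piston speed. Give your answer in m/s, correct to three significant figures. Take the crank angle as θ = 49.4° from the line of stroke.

ω = 575.5 rad/s
For an in-line slider-crank, x = r cosθ + √(L² − r² sin²θ), so v = −rω sinθ·[1 + r cosθ/√(L² − r² sin²θ)].
With r = 0.0321 m, L = 0.1492 m, θ = 49.4°: √(L² − r² sin²θ) = 0.1472 m.
v = −0.0321·575.5·0.75927·[1 + 0.0321·0.65077/0.1472] = -16.017 m/s.
|v| = 16.017 m/s.

16.0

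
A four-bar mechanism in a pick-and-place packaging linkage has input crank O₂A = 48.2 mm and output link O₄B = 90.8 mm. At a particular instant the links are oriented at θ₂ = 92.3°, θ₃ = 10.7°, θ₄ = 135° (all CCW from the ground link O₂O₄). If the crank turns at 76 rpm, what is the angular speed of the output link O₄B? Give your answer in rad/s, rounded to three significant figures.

ω₂ = 7.959 rad/s (from 76 rpm).
Differentiating the loop-closure r₂e^{iθ₂}+r₃e^{iθ₃}=r₁+r₄e^{iθ₄} gives r₂ω₂e^{iθ₂}+r₃ω₃e^{iθ₃}=r₄ω₄e^{iθ₄}.
Eliminating the other unknown: ω₄ = r₂ω₂ sin(θ₂−θ₃) / [r₄ sin(θ₄−θ₃)].
Numerator sine = +0.98927; denominator sine = +0.82610.
Result = 0.0482·7.959·(+0.98927) / (0.0908·(+0.82610)) = +5.0593 rad/s; magnitude 5.0593 rad/s.

5.06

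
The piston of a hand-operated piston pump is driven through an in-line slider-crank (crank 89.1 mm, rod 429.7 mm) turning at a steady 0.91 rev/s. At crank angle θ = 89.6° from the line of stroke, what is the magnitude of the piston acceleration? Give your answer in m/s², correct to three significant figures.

0.597

ω = 2π·0.91 = 5.718 rad/s
x(θ) = r cosθ + √(L² − r² sin²θ); with ω constant, a = ω²·d²x/dθ².
d²x/dθ² = −r cosθ − r²(cos2θ)/√u − r⁴ sin²2θ/(4u^{3/2}),  u = L² − r² sin²θ = 0.176704 m².
Substituting r = 0.0891 m, L = 0.4297 m, θ = 89.6°: d²x/dθ² = +0.018262 m.
a = ω²·d²x/dθ² = (5.718)²·(+0.018262) = +0.59702 m/s²;  |a| = 0.59702 m/s².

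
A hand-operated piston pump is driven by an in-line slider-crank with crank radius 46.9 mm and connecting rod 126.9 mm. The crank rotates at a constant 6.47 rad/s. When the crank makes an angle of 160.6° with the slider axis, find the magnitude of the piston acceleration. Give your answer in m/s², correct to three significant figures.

1.27

ω = 6.47 rad/s
x(θ) = r cosθ + √(L² − r² sin²θ); with ω constant, a = ω²·d²x/dθ².
d²x/dθ² = −r cosθ − r²(cos2θ)/√u − r⁴ sin²2θ/(4u^{3/2}),  u = L² − r² sin²θ = 0.0158609 m².
Substituting r = 0.0469 m, L = 0.1269 m, θ = 160.6°: d²x/dθ² = +0.030388 m.
a = ω²·d²x/dθ² = (6.47)²·(+0.030388) = +1.2721 m/s²;  |a| = 1.2721 m/s².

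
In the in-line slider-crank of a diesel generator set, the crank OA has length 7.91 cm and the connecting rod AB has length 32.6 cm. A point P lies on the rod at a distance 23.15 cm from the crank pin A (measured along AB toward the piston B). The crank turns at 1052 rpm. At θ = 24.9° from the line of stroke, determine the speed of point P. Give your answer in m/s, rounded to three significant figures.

ω = 110.2 rad/s.  Crank-pin speed |V_A| = rω = 8.7141 m/s, perpendicular to OA.
Rod angle: sinφ = −(r/L) sinθ ⇒ φ = -5.864°; ω_rod = −rω cosθ/√(L²−r²sin²θ) = -24.373 rad/s.
V_P = V_A + ω_rod × AP, with AP = 0.2315 m along the rod.
Components: V_Px = −rω sinθ − a·ω_rod·sinφ = -4.2454 m/s;  V_Py = rω cosθ + a·ω_rod·cosφ = +2.2912 m/s.
|V_P| = √(V_Px² + V_Py²) = 4.8242 m/s.

4.82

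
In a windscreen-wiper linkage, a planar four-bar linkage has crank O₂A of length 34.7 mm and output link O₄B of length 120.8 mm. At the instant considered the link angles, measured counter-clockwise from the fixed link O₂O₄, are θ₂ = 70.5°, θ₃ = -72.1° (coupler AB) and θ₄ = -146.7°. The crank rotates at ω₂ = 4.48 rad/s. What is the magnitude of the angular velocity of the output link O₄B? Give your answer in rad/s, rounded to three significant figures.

0.811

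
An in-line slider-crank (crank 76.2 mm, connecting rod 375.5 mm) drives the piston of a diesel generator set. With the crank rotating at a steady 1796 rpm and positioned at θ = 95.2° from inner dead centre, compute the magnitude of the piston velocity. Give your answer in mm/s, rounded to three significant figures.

14000

ω = 2π·1796/60 = 188.1 rad/s
For an in-line slider-crank, x = r cosθ + √(L² − r² sin²θ), so v = −rω sinθ·[1 + r cosθ/√(L² − r² sin²θ)].
With r = 0.0762 m, L = 0.3755 m, θ = 95.2°: √(L² − r² sin²θ) = 0.36775 m.
v = −0.0762·188.1·0.99588·[1 + 0.0762·-0.09063/0.36775] = -14.004 m/s.
|v| = 14.004 m/s = 14004 mm/s.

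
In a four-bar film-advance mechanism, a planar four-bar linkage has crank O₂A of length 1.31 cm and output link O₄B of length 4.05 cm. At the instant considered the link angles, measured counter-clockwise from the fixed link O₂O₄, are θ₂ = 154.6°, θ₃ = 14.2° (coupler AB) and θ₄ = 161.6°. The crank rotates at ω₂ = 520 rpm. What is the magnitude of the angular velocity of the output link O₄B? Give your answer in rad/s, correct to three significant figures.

ω₂ = 54.45 rad/s (from 520 rpm).
Differentiating the loop-closure r₂e^{iθ₂}+r₃e^{iθ₃}=r₁+r₄e^{iθ₄} gives r₂ω₂e^{iθ₂}+r₃ω₃e^{iθ₃}=r₄ω₄e^{iθ₄}.
Eliminating the other unknown: ω₄ = r₂ω₂ sin(θ₂−θ₃) / [r₄ sin(θ₄−θ₃)].
Numerator sine = +0.63742; denominator sine = +0.53877.
Result = 0.0131·54.45·(+0.63742) / (0.0405·(+0.53877)) = +20.839 rad/s; magnitude 20.839 rad/s.

20.8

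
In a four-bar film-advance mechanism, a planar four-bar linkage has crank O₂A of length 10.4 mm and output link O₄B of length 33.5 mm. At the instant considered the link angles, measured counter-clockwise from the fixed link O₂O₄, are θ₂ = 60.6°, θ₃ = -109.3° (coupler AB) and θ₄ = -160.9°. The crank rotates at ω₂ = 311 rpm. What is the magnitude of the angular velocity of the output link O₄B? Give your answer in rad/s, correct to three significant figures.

ω₂ = 32.57 rad/s (from 311 rpm).
Differentiating the loop-closure r₂e^{iθ₂}+r₃e^{iθ₃}=r₁+r₄e^{iθ₄} gives r₂ω₂e^{iθ₂}+r₃ω₃e^{iθ₃}=r₄ω₄e^{iθ₄}.
Eliminating the other unknown: ω₄ = r₂ω₂ sin(θ₂−θ₃) / [r₄ sin(θ₄−θ₃)].
Numerator sine = +0.17537; denominator sine = -0.78369.
Result = 0.0104·32.57·(+0.17537) / (0.0335·(-0.78369)) = -2.2624 rad/s; magnitude 2.2624 rad/s.

2.26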